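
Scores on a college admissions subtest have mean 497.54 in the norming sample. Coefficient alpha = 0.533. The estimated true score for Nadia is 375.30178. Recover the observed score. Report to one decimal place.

T̂ = ρX + (1 − ρ)μ  ⇒  X = (T̂ − (1 − ρ)μ) / ρ
X = (375.30178 − 0.467 × 497.54) / 0.533 = (375.30178 − 232.35118) / 0.533 = 142.95060 / 0.533 = 268.200

268.2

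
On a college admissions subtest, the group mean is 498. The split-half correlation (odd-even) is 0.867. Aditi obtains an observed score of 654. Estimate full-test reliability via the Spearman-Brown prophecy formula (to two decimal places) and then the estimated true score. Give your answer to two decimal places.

Spearman-Brown: ρ = 2r/(1 + r) = 2(0.867)/(1 + 0.867) = 1.7340/1.867 = 0.9288 → 0.93
Regress the observed score toward the mean by the unreliability: T̂ = 0.93·654 + 0.07·498 = 608.22 + 34.86 = 643.080.

643.08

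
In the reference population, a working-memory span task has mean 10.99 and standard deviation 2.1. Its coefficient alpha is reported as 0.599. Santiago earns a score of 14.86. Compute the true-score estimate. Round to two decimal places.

T̂ = ρX + (1 − ρ)μ
  = 0.599 × 14.86 + 0.401 × 10.99
  = 8.90114 + 4.40699
  = 13.308
  ≈ 13.31

13.31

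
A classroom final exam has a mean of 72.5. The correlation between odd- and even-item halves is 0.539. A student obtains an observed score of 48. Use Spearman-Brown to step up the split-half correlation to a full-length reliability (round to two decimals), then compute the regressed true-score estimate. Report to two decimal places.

55.35

Spearman-Brown: ρ = 2r/(1 + r) = 2(0.539)/(1 + 0.539) = 1.0780/1.539 = 0.7005 → 0.70
T̂ = 0.70(48) + 0.30(72.5) = 33.60 + 21.750 = 55.350 → 55.35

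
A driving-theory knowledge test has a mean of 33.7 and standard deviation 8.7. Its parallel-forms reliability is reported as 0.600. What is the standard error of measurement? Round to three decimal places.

5.502

SEM = SD · √(1 − ρ) = 8.7 × √0.400 = 8.7 × 0.6325 = 5.5024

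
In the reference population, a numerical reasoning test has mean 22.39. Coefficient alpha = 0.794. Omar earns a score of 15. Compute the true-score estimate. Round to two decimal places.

T̂ = 0.794(15) + 0.206(22.39) = 11.910 + 4.61234 = 16.522 → 16.52

16.52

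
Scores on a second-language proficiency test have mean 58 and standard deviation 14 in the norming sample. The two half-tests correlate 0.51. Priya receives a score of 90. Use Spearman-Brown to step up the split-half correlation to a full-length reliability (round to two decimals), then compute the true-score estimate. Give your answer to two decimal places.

Spearman-Brown: ρ = 2r/(1 + r) = 2(0.51)/(1 + 0.51) = 1.020/1.51 = 0.6755 → 0.68
Regress the observed score toward the mean by the unreliability: T̂ = 0.68·90 + 0.32·58 = 61.20 + 18.56 = 79.760.

79.76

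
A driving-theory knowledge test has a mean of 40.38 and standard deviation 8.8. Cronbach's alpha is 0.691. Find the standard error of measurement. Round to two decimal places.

SEM = SD · √(1 − ρ) = 8.8 × √0.309 = 8.8 × 0.5559 = 4.892

4.89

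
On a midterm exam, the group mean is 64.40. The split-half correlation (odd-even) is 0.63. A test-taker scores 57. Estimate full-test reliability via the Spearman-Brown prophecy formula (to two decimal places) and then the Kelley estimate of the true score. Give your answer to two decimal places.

Spearman-Brown: ρ = 2r/(1 + r) = 2(0.63)/(1 + 0.63) = 1.260/1.63 = 0.7730 → 0.77
Kelley's formula gives T̂ = 0.77·57 + 0.23·64.40 = 43.89 + 14.8120 = 58.702.

58.70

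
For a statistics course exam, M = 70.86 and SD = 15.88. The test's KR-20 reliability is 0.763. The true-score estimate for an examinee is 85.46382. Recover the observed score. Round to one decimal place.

90.0

T̂ = ρX + (1 − ρ)μ  ⇒  X = (T̂ − (1 − ρ)μ) / ρ
X = (85.46382 − 0.237 × 70.86) / 0.763 = (85.46382 − 16.79382) / 0.763 = 68.67000 / 0.763 = 90.000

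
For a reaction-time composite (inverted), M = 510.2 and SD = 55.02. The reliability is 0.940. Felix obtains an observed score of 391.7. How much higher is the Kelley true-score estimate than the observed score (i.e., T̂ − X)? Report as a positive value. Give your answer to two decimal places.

T̂ = 0.940(391.7) + 0.060(510.2) = 368.1980 + 30.6120 = 398.8100 → 398.810
T̂ − X = 398.810 − 391.7 = 7.110 → 7.11

7.11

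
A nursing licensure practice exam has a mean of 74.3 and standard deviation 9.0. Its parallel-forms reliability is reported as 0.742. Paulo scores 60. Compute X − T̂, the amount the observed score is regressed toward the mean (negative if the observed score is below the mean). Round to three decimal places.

Regress the observed score toward the mean by the unreliability: T̂ = 0.742·60 + 0.258·74.3 = 44.520 + 19.1694 = 63.68940.
X − T̂ = 60 − 63.6894 = -3.6894 → -3.689

-3.689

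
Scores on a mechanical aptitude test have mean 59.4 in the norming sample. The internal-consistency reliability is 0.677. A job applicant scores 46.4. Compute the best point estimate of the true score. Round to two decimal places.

50.60

T̂ = ρX + (1 − ρ)μ
  = 0.677 × 46.4 + 0.323 × 59.4
  = 31.4128 + 19.1862
  = 50.599
  ≈ 50.60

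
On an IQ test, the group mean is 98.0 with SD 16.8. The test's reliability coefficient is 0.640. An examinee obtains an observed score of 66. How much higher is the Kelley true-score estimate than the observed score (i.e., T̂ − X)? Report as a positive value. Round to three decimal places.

T̂ = ρX + (1 − ρ)μ
  = 0.640 × 66 + 0.360 × 98.0
  = 42.240 + 35.2800
  = 77.52000
  ≈ 77.5200
T̂ − X = 77.5200 − 66 = 11.5200 → 11.520

11.520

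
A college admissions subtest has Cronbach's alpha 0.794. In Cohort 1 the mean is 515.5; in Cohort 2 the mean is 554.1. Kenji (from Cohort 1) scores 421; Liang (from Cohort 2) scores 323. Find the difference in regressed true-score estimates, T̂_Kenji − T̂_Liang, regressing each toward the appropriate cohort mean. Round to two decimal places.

69.86

T̂_Kenji = 0.794(421) + 0.206(515.5) = 440.4670
T̂_Liang = 0.794(323) + 0.206(554.1) = 370.6066
Difference = 440.4670 − 370.6066 = 69.8604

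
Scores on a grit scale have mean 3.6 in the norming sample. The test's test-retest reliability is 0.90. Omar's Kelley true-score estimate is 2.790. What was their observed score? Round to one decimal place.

T̂ = ρX + (1 − ρ)μ  ⇒  X = (T̂ − (1 − ρ)μ) / ρ
X = (2.790 − 0.10 × 3.6) / 0.90 = (2.790 − 0.360) / 0.90 = 2.430 / 0.90 = 2.700

2.7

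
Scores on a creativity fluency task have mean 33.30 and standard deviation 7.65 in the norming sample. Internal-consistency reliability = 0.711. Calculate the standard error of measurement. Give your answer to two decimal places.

SEM = SD · √(1 − ρ) = 7.65 × √0.289 = 7.65 × 0.5376 = 4.113

4.11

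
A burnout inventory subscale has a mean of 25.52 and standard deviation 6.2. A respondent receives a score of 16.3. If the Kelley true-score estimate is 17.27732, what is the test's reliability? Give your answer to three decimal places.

0.894

T̂ = ρX + (1 − ρ)μ  ⇒  T̂ − μ = ρ(X − μ)
ρ = (T̂ − μ)/(X − μ) = (17.27732 − 25.52) / (16.3 − 25.52) = -8.24268 / -9.22 = 0.89400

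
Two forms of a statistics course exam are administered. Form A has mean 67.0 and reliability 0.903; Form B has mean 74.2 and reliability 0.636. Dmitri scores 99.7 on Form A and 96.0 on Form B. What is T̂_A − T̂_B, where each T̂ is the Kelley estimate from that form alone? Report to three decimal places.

8.463

T̂_A = 0.903(99.7) + 0.097(67.0) = 96.52810
T̂_B = 0.636(96.0) + 0.364(74.2) = 88.06480
T̂_A − T̂_B = 8.46330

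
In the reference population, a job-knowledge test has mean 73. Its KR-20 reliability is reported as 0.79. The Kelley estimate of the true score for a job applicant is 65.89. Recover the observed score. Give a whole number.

T̂ = ρX + (1 − ρ)μ  ⇒  X = (T̂ − (1 − ρ)μ) / ρ
X = (65.89 − 0.21 × 73) / 0.79 = (65.89 − 15.33) / 0.79 = 50.56 / 0.79 = 64.00

64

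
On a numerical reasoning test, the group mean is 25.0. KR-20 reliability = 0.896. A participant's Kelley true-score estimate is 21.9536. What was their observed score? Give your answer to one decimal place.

21.6

T̂ = ρX + (1 − ρ)μ  ⇒  X = (T̂ − (1 − ρ)μ) / ρ
X = (21.9536 − 0.104 × 25.0) / 0.896 = (21.9536 − 2.6000) / 0.896 = 19.3536 / 0.896 = 21.600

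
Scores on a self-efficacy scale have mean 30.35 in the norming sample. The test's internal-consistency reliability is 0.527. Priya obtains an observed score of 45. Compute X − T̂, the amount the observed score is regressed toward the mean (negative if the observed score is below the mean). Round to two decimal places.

6.93

T̂ = 0.527(45) + 0.473(30.35) = 23.715 + 14.35555 = 38.0705 → 38.071
X − T̂ = 45 − 38.071 = 6.929 → 6.93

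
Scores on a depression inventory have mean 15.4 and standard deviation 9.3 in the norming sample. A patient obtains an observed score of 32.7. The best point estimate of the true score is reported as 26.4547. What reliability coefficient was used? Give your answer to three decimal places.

T̂ = ρX + (1 − ρ)μ  ⇒  T̂ − μ = ρ(X − μ)
ρ = (T̂ − μ)/(X − μ) = (26.4547 − 15.4) / (32.7 − 15.4) = 11.0547 / 17.3 = 0.63900

0.639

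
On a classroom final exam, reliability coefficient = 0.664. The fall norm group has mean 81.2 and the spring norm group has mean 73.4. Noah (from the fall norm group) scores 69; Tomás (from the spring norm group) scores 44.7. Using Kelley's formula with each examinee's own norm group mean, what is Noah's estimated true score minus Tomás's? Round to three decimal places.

18.756

T̂_Noah = 0.664(69) + 0.336(81.2) = 73.09920
T̂_Tomás = 0.664(44.7) + 0.336(73.4) = 54.34320
Difference = 73.09920 − 54.34320 = 18.75600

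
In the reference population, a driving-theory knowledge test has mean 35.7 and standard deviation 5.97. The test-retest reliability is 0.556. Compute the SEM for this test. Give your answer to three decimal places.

SEM = SD · √(1 − ρ) = 5.97 × √0.444 = 5.97 × 0.6663 = 3.9780

3.978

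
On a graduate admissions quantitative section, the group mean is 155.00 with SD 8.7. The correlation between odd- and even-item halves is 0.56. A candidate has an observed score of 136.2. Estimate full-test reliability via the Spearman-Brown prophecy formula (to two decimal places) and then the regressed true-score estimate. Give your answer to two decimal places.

141.46

Spearman-Brown: ρ = 2r/(1 + r) = 2(0.56)/(1 + 0.56) = 1.120/1.56 = 0.7179 → 0.72
T̂ = 0.72(136.2) + 0.28(155.00) = 98.064 + 43.4000 = 141.464 → 141.46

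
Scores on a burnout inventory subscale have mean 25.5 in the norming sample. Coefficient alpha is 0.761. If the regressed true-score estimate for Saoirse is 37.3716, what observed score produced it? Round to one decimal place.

T̂ = ρX + (1 − ρ)μ  ⇒  X = (T̂ − (1 − ρ)μ) / ρ
X = (37.3716 − 0.239 × 25.5) / 0.761 = (37.3716 − 6.0945) / 0.761 = 31.2771 / 0.761 = 41.100

41.1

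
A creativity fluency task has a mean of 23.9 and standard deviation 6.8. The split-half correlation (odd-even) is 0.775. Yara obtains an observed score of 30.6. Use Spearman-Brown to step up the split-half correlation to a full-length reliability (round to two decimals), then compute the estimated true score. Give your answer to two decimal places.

Spearman-Brown: ρ = 2r/(1 + r) = 2(0.775)/(1 + 0.775) = 1.5500/1.775 = 0.8732 → 0.87
T̂ = ρX + (1 − ρ)μ
  = 0.87 × 30.6 + 0.13 × 23.9
  = 26.622 + 3.107
  = 29.729
  ≈ 29.73

29.73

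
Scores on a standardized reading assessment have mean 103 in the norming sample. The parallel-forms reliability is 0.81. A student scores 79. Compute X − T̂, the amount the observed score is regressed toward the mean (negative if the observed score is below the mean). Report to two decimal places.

T̂ = ρX + (1 − ρ)μ
  = 0.81 × 79 + 0.19 × 103
  = 63.99 + 19.57
  = 83.5600
  ≈ 83.560
X − T̂ = 79 − 83.560 = -4.560 → -4.56

-4.56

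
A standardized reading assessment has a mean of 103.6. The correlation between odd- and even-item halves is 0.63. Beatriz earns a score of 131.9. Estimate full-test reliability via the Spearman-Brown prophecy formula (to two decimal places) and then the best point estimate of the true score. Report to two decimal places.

125.39

Spearman-Brown: ρ = 2r/(1 + r) = 2(0.63)/(1 + 0.63) = 1.260/1.63 = 0.7730 → 0.77
T̂ = ρX + (1 − ρ)μ
  = 0.77 × 131.9 + 0.23 × 103.6
  = 101.563 + 23.828
  = 125.391
  ≈ 125.39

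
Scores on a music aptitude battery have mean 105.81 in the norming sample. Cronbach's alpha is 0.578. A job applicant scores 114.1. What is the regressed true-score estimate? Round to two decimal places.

110.60

Weight the observed score by reliability and the mean by (1 − reliability): T̂ = 0.578·114.1 + 0.422·105.81 = 65.9498 + 44.65182 = 110.602.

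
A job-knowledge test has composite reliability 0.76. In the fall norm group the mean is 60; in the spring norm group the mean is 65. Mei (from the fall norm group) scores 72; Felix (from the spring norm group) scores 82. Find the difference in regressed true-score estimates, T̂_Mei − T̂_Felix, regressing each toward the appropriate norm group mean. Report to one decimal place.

T̂_Mei = 0.76(72) + 0.24(60) = 69.120
T̂_Felix = 0.76(82) + 0.24(65) = 77.920
Difference = 69.120 − 77.920 = -8.800

-8.8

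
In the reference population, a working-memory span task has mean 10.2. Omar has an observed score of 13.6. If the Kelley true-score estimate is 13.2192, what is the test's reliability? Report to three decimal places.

0.888

T̂ = ρX + (1 − ρ)μ  ⇒  T̂ − μ = ρ(X − μ)
ρ = (T̂ − μ)/(X − μ) = (13.2192 − 10.2) / (13.6 − 10.2) = 3.0192 / 3.4 = 0.88800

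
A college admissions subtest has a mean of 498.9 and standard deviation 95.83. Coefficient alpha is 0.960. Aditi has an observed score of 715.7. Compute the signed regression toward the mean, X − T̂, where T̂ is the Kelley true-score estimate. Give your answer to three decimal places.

8.672

Weight the observed score by reliability and the mean by (1 − reliability): T̂ = 0.960·715.7 + 0.040·498.9 = 687.0720 + 19.9560 = 707.02800.
X − T̂ = 715.7 − 707.0280 = 8.6720 → 8.672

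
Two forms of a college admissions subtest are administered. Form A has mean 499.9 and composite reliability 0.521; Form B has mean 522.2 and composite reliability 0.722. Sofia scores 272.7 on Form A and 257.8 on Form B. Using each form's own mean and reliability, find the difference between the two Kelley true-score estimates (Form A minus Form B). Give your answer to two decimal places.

50.23

T̂_A = 0.521(272.7) + 0.479(499.9) = 381.5288
T̂_B = 0.722(257.8) + 0.278(522.2) = 331.3032
T̂_A − T̂_B = 50.2256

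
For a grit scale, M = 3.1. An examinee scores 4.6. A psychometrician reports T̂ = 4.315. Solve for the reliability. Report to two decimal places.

0.81

T̂ = ρX + (1 − ρ)μ  ⇒  T̂ − μ = ρ(X − μ)
ρ = (T̂ − μ)/(X − μ) = (4.315 − 3.1) / (4.6 − 3.1) = 1.215 / 1.5 = 0.8100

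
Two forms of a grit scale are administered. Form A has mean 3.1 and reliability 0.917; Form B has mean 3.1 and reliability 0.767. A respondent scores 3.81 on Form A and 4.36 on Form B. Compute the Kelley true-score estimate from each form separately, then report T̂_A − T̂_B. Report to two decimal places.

T̂_A = 0.917(3.81) + 0.083(3.1) = 3.7511
T̂_B = 0.767(4.36) + 0.233(3.1) = 4.0664
T̂_A − T̂_B = -0.3154

-0.32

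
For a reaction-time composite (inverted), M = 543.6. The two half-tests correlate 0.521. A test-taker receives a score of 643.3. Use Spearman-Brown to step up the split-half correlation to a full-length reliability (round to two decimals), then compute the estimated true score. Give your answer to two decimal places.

612.39

Spearman-Brown: ρ = 2r/(1 + r) = 2(0.521)/(1 + 0.521) = 1.0420/1.521 = 0.6851 → 0.69
T̂ = 0.69(643.3) + 0.31(543.6) = 443.877 + 168.516 = 612.393 → 612.39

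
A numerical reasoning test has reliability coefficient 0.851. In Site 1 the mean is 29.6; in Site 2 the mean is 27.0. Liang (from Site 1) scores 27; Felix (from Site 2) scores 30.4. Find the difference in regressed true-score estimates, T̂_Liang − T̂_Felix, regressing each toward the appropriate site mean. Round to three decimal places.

-2.506

T̂_Liang = 0.851(27) + 0.149(29.6) = 27.38740
T̂_Felix = 0.851(30.4) + 0.149(27.0) = 29.89340
Difference = 27.38740 − 29.89340 = -2.50600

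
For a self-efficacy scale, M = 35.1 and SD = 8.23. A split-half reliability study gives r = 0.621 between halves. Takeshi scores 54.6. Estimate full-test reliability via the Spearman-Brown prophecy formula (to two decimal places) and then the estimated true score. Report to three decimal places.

50.115

Spearman-Brown: ρ = 2r/(1 + r) = 2(0.621)/(1 + 0.621) = 1.2420/1.621 = 0.7662 → 0.77
T̂ = 0.77(54.6) + 0.23(35.1) = 42.042 + 8.073 = 50.1150 → 50.115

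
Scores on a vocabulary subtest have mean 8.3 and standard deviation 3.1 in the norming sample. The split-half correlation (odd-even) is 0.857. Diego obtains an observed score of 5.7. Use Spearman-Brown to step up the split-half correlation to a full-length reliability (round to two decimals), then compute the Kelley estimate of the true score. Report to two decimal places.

5.91

Spearman-Brown: ρ = 2r/(1 + r) = 2(0.857)/(1 + 0.857) = 1.7140/1.857 = 0.9230 → 0.92
T̂ = ρX + (1 − ρ)μ
  = 0.92 × 5.7 + 0.08 × 8.3
  = 5.244 + 0.664
  = 5.908
  ≈ 5.91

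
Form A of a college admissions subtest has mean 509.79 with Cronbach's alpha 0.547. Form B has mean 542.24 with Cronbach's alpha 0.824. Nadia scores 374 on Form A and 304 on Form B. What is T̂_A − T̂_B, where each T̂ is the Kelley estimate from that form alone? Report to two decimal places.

T̂_A = 0.547(374) + 0.453(509.79) = 435.5129
T̂_B = 0.824(304) + 0.176(542.24) = 345.9302
T̂_A − T̂_B = 89.5826

89.58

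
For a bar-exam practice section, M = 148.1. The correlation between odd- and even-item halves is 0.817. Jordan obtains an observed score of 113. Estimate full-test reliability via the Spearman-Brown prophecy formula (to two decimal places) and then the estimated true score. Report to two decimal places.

116.51

Spearman-Brown: ρ = 2r/(1 + r) = 2(0.817)/(1 + 0.817) = 1.6340/1.817 = 0.8993 → 0.90
T̂ = 0.90(113) + 0.10(148.1) = 101.70 + 14.810 = 116.510 → 116.51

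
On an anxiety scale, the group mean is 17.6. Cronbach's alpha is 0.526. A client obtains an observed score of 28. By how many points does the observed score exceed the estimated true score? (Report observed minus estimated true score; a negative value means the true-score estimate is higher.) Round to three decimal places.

T̂ = 0.526(28) + 0.474(17.6) = 14.728 + 8.3424 = 23.07040 → 23.0704
X − T̂ = 28 − 23.0704 = 4.9296 → 4.930

4.930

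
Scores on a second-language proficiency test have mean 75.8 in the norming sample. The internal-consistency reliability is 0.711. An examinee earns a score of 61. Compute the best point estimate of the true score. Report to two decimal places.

T̂ = ρX + (1 − ρ)μ
  = 0.711 × 61 + 0.289 × 75.8
  = 43.371 + 21.9062
  = 65.277
  ≈ 65.28

65.28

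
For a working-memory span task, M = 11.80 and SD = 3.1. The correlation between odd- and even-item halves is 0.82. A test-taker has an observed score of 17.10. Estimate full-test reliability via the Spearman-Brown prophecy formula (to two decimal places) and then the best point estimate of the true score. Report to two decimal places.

16.57

Spearman-Brown: ρ = 2r/(1 + r) = 2(0.82)/(1 + 0.82) = 1.640/1.82 = 0.9011 → 0.90
T̂ = ρX + (1 − ρ)μ
  = 0.90 × 17.10 + 0.10 × 11.80
  = 15.3900 + 1.1800
  = 16.570
  ≈ 16.57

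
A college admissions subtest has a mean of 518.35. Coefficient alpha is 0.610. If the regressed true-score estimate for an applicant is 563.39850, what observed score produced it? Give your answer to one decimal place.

T̂ = ρX + (1 − ρ)μ  ⇒  X = (T̂ − (1 − ρ)μ) / ρ
X = (563.39850 − 0.390 × 518.35) / 0.610 = (563.39850 − 202.15650) / 0.610 = 361.24200 / 0.610 = 592.200

592.2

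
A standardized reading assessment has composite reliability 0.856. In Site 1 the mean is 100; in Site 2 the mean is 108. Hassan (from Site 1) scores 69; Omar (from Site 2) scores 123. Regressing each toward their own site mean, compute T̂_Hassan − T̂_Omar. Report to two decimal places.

-47.38

T̂_Hassan = 0.856(69) + 0.144(100) = 73.4640
T̂_Omar = 0.856(123) + 0.144(108) = 120.8400
Difference = 73.4640 − 120.8400 = -47.3760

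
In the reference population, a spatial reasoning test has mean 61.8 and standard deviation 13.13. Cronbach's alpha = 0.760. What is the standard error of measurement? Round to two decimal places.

SEM = SD · √(1 − ρ) = 13.13 × √0.240 = 13.13 × 0.4899 = 6.432

6.43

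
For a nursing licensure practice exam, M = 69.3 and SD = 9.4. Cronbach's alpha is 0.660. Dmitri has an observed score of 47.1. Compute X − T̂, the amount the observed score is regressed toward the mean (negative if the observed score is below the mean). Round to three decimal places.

-7.548

T̂ = 0.660(47.1) + 0.340(69.3) = 31.0860 + 23.5620 = 54.64800 → 54.6480
X − T̂ = 47.1 − 54.6480 = -7.5480 → -7.548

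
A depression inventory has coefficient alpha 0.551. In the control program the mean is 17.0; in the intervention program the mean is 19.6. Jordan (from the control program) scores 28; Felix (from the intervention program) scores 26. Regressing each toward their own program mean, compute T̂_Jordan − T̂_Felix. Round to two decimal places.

T̂_Jordan = 0.551(28) + 0.449(17.0) = 23.0610
T̂_Felix = 0.551(26) + 0.449(19.6) = 23.1264
Difference = 23.0610 − 23.1264 = -0.0654

-0.07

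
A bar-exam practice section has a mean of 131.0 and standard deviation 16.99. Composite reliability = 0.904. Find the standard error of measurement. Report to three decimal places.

5.264

SEM = SD · √(1 − ρ) = 16.99 × √0.096 = 16.99 × 0.3098 = 5.2642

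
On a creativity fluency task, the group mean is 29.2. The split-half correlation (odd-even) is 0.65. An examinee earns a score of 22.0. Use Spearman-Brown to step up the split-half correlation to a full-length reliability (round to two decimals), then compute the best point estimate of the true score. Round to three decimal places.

Spearman-Brown: ρ = 2r/(1 + r) = 2(0.65)/(1 + 0.65) = 1.300/1.65 = 0.7879 → 0.79
Weight the observed score by reliability and the mean by (1 − reliability): T̂ = 0.79·22.0 + 0.21·29.2 = 17.380 + 6.132 = 23.5120.

23.512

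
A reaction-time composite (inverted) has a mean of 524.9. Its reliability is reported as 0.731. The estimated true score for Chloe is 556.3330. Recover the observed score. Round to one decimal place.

567.9

T̂ = ρX + (1 − ρ)μ  ⇒  X = (T̂ − (1 − ρ)μ) / ρ
X = (556.3330 − 0.269 × 524.9) / 0.731 = (556.3330 − 141.1981) / 0.731 = 415.1349 / 0.731 = 567.900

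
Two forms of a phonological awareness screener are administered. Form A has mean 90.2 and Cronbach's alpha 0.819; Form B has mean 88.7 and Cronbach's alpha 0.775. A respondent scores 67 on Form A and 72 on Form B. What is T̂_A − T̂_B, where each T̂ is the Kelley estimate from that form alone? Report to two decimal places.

-4.56

T̂_A = 0.819(67) + 0.181(90.2) = 71.1992
T̂_B = 0.775(72) + 0.225(88.7) = 75.7575
T̂_A − T̂_B = -4.5583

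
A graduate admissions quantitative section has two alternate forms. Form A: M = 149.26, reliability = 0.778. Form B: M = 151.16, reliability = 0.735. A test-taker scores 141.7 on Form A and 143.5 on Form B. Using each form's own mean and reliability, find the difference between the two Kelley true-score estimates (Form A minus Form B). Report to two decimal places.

T̂_A = 0.778(141.7) + 0.222(149.26) = 143.3783
T̂_B = 0.735(143.5) + 0.265(151.16) = 145.5299
T̂_A − T̂_B = -2.1516

-2.15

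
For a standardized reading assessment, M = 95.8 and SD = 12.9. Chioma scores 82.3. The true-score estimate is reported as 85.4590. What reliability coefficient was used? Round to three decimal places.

0.766

T̂ = ρX + (1 − ρ)μ  ⇒  T̂ − μ = ρ(X − μ)
ρ = (T̂ − μ)/(X − μ) = (85.4590 − 95.8) / (82.3 − 95.8) = -10.3410 / -13.5 = 0.76600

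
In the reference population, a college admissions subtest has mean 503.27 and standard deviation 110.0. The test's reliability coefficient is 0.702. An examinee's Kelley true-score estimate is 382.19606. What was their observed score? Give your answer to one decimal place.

330.8

T̂ = ρX + (1 − ρ)μ  ⇒  X = (T̂ − (1 − ρ)μ) / ρ
X = (382.19606 − 0.298 × 503.27) / 0.702 = (382.19606 − 149.97446) / 0.702 = 232.22160 / 0.702 = 330.800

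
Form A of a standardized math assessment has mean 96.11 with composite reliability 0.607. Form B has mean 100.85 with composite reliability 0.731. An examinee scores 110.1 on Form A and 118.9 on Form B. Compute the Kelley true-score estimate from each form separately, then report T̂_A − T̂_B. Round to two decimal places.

T̂_A = 0.607(110.1) + 0.393(96.11) = 104.6019
T̂_B = 0.731(118.9) + 0.269(100.85) = 114.0446
T̂_A − T̂_B = -9.4426

-9.44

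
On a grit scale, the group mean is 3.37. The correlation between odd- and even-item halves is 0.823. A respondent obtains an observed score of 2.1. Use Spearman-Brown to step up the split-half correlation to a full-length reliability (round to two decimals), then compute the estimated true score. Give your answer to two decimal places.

2.23

Spearman-Brown: ρ = 2r/(1 + r) = 2(0.823)/(1 + 0.823) = 1.6460/1.823 = 0.9029 → 0.90
T̂ = ρX + (1 − ρ)μ
  = 0.90 × 2.1 + 0.10 × 3.37
  = 1.890 + 0.3370
  = 2.227
  ≈ 2.23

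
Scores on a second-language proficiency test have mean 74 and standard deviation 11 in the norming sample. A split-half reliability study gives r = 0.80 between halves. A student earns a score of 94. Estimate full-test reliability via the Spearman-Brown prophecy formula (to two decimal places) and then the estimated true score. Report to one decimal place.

Spearman-Brown: ρ = 2r/(1 + r) = 2(0.80)/(1 + 0.80) = 1.600/1.80 = 0.8889 → 0.89
Kelley's formula gives T̂ = 0.89·94 + 0.11·74 = 83.66 + 8.14 = 91.80.

91.8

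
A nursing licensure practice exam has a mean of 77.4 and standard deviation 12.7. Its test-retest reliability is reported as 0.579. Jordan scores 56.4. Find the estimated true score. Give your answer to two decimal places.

Regress the observed score toward the mean by the unreliability: T̂ = 0.579·56.4 + 0.421·77.4 = 32.6556 + 32.5854 = 65.241.

65.24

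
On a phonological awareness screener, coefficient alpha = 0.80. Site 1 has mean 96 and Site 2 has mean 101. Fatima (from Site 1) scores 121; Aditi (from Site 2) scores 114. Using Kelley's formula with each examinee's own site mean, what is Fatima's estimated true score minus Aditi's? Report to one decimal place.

4.6

T̂_Fatima = 0.80(121) + 0.20(96) = 116.000
T̂_Aditi = 0.80(114) + 0.20(101) = 111.400
Difference = 116.000 − 111.400 = 4.600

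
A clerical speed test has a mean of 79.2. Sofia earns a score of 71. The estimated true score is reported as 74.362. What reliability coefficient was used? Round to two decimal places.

T̂ = ρX + (1 − ρ)μ  ⇒  T̂ − μ = ρ(X − μ)
ρ = (T̂ − μ)/(X − μ) = (74.362 − 79.2) / (71 − 79.2) = -4.838 / -8.2 = 0.5900

0.59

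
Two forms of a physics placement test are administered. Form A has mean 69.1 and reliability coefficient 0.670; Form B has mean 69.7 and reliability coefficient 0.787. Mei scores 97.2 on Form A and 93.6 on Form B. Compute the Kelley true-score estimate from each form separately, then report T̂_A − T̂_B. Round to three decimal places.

-0.582

T̂_A = 0.670(97.2) + 0.330(69.1) = 87.92700
T̂_B = 0.787(93.6) + 0.213(69.7) = 88.50930
T̂_A − T̂_B = -0.58230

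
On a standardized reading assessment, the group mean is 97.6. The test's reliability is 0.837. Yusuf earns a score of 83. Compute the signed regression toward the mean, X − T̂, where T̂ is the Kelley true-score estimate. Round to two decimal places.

T̂ = ρX + (1 − ρ)μ
  = 0.837 × 83 + 0.163 × 97.6
  = 69.471 + 15.9088
  = 85.3798
  ≈ 85.380
X − T̂ = 83 − 85.380 = -2.380 → -2.38

-2.38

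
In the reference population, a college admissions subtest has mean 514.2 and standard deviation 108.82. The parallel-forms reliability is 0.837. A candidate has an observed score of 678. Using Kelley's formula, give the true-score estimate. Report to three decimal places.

Regress the observed score toward the mean by the unreliability: T̂ = 0.837·678 + 0.163·514.2 = 567.486 + 83.8146 = 651.3006.

651.301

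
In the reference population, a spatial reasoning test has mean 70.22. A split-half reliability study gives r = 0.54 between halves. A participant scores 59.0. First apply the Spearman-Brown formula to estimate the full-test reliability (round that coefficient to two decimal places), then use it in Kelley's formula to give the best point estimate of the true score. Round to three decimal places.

Spearman-Brown: ρ = 2r/(1 + r) = 2(0.54)/(1 + 0.54) = 1.080/1.54 = 0.7013 → 0.70
T̂ = ρX + (1 − ρ)μ
  = 0.70 × 59.0 + 0.30 × 70.22
  = 41.300 + 21.0660
  = 62.3660
  ≈ 62.366

62.366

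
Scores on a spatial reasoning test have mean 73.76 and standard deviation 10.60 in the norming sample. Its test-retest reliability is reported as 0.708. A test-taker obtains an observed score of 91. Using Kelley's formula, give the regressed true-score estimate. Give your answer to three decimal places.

85.966

T̂ = ρX + (1 − ρ)μ
  = 0.708 × 91 + 0.292 × 73.76
  = 64.428 + 21.53792
  = 85.9659
  ≈ 85.966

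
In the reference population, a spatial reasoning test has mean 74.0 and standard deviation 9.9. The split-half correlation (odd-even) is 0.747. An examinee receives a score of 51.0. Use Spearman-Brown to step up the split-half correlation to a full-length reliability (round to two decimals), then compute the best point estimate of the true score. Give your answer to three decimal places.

Spearman-Brown: ρ = 2r/(1 + r) = 2(0.747)/(1 + 0.747) = 1.4940/1.747 = 0.8552 → 0.86
T̂ = 0.86(51.0) + 0.14(74.0) = 43.860 + 10.360 = 54.2200 → 54.220

54.220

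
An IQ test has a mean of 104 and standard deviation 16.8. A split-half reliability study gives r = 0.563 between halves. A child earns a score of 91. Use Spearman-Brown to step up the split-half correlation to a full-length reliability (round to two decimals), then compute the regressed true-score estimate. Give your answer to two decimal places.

94.64

Spearman-Brown: ρ = 2r/(1 + r) = 2(0.563)/(1 + 0.563) = 1.1260/1.563 = 0.7204 → 0.72
T̂ = 0.72(91) + 0.28(104) = 65.52 + 29.12 = 94.640 → 94.64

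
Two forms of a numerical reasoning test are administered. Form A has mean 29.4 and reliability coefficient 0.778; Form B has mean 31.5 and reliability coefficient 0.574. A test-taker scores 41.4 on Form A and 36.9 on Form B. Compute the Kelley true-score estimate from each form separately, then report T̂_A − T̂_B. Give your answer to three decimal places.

4.136

T̂_A = 0.778(41.4) + 0.222(29.4) = 38.73600
T̂_B = 0.574(36.9) + 0.426(31.5) = 34.59960
T̂_A − T̂_B = 4.13640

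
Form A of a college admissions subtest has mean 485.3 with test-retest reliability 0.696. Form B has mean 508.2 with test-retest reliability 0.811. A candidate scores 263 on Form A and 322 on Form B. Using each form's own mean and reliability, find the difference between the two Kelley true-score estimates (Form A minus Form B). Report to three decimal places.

T̂_A = 0.696(263) + 0.304(485.3) = 330.57920
T̂_B = 0.811(322) + 0.189(508.2) = 357.19180
T̂_A − T̂_B = -26.61260

-26.613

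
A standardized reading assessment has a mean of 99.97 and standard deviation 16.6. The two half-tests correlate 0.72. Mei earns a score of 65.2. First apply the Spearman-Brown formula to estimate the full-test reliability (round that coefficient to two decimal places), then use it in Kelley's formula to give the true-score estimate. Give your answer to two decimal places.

Spearman-Brown: ρ = 2r/(1 + r) = 2(0.72)/(1 + 0.72) = 1.440/1.72 = 0.8372 → 0.84
Weight the observed score by reliability and the mean by (1 − reliability): T̂ = 0.84·65.2 + 0.16·99.97 = 54.768 + 15.9952 = 70.763.

70.76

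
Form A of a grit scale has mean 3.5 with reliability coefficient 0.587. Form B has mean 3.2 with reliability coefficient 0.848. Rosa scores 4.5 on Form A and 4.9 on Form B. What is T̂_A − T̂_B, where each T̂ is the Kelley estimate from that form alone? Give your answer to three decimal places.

T̂_A = 0.587(4.5) + 0.413(3.5) = 4.08700
T̂_B = 0.848(4.9) + 0.152(3.2) = 4.64160
T̂_A − T̂_B = -0.55460

-0.555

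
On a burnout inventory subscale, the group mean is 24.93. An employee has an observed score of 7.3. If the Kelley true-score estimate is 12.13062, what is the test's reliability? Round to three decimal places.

0.726

T̂ = ρX + (1 − ρ)μ  ⇒  T̂ − μ = ρ(X − μ)
ρ = (T̂ − μ)/(X − μ) = (12.13062 − 24.93) / (7.3 − 24.93) = -12.79938 / -17.63 = 0.72600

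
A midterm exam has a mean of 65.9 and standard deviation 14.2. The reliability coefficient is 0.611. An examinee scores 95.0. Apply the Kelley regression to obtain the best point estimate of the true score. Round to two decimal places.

83.68

T̂ = ρX + (1 − ρ)μ
  = 0.611 × 95.0 + 0.389 × 65.9
  = 58.0450 + 25.6351
  = 83.680
  ≈ 83.68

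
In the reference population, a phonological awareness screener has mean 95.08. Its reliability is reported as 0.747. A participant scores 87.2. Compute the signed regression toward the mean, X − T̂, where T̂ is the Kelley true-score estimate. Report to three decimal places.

T̂ = 0.747(87.2) + 0.253(95.08) = 65.1384 + 24.05524 = 89.19364 → 89.1936
X − T̂ = 87.2 − 89.1936 = -1.9936 → -1.994

-1.994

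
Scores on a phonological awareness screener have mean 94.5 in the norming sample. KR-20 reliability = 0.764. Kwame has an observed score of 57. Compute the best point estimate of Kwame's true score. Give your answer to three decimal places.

65.850

Weight the observed score by reliability and the mean by (1 − reliability): T̂ = 0.764·57 + 0.236·94.5 = 43.548 + 22.3020 = 65.8500.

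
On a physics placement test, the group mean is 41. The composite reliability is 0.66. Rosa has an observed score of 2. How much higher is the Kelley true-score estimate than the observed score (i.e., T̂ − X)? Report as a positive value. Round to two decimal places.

T̂ = 0.66(2) + 0.34(41) = 1.32 + 13.94 = 15.2600 → 15.260
T̂ − X = 15.260 − 2 = 13.260 → 13.26

13.26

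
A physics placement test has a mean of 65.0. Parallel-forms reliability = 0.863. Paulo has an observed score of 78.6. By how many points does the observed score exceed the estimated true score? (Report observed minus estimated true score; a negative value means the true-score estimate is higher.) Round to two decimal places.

T̂ = ρX + (1 − ρ)μ
  = 0.863 × 78.6 + 0.137 × 65.0
  = 67.8318 + 8.9050
  = 76.7368
  ≈ 76.737
X − T̂ = 78.6 − 76.737 = 1.863 → 1.86

1.86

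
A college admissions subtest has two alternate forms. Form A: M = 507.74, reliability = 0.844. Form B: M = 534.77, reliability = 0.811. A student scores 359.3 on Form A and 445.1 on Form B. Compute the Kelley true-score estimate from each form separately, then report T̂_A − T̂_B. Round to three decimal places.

-79.591

T̂_A = 0.844(359.3) + 0.156(507.74) = 382.45664
T̂_B = 0.811(445.1) + 0.189(534.77) = 462.04763
T̂_A − T̂_B = -79.59099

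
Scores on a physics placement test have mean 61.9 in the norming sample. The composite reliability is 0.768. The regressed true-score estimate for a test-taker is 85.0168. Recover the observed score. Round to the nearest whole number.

92

T̂ = ρX + (1 − ρ)μ  ⇒  X = (T̂ − (1 − ρ)μ) / ρ
X = (85.0168 − 0.232 × 61.9) / 0.768 = (85.0168 − 14.3608) / 0.768 = 70.6560 / 0.768 = 92.00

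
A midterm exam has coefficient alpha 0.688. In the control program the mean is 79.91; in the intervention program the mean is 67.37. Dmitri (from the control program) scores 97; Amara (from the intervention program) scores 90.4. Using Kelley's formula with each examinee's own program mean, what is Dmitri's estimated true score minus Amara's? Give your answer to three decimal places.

8.453

T̂_Dmitri = 0.688(97) + 0.312(79.91) = 91.66792
T̂_Amara = 0.688(90.4) + 0.312(67.37) = 83.21464
Difference = 91.66792 − 83.21464 = 8.45328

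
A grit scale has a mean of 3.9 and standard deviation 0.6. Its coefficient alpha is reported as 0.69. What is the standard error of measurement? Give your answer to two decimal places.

0.33

SEM = SD · √(1 − ρ) = 0.6 × √0.31 = 0.6 × 0.5568 = 0.334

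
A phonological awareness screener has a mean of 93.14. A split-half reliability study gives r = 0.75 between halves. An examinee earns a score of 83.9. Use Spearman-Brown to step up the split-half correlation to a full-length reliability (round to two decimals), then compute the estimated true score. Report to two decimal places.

Spearman-Brown: ρ = 2r/(1 + r) = 2(0.75)/(1 + 0.75) = 1.500/1.75 = 0.8571 → 0.86
T̂ = 0.86(83.9) + 0.14(93.14) = 72.154 + 13.0396 = 85.194 → 85.19

85.19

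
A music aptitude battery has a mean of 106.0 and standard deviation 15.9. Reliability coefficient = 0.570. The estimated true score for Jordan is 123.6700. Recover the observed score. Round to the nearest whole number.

137

T̂ = ρX + (1 − ρ)μ  ⇒  X = (T̂ − (1 − ρ)μ) / ρ
X = (123.6700 − 0.430 × 106.0) / 0.570 = (123.6700 − 45.5800) / 0.570 = 78.0900 / 0.570 = 137.00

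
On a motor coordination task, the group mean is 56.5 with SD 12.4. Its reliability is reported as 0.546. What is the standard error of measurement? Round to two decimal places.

8.36

SEM = SD · √(1 − ρ) = 12.4 × √0.454 = 12.4 × 0.6738 = 8.355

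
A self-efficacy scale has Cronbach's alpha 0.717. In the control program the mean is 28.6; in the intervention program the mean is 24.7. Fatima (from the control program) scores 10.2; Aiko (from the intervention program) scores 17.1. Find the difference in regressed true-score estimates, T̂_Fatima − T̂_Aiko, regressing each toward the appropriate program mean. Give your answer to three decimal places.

T̂_Fatima = 0.717(10.2) + 0.283(28.6) = 15.40720
T̂_Aiko = 0.717(17.1) + 0.283(24.7) = 19.25080
Difference = 15.40720 − 19.25080 = -3.84360

-3.844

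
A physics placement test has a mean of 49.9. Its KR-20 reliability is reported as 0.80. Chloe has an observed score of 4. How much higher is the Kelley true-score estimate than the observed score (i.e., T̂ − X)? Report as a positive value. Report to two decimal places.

T̂ = 0.80(4) + 0.20(49.9) = 3.20 + 9.980 = 13.1800 → 13.180
T̂ − X = 13.180 − 4 = 9.180 → 9.18

9.18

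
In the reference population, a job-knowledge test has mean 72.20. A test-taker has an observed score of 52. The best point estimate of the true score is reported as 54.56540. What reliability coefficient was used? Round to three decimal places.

T̂ = ρX + (1 − ρ)μ  ⇒  T̂ − μ = ρ(X − μ)
ρ = (T̂ − μ)/(X − μ) = (54.56540 − 72.20) / (52 − 72.20) = -17.63460 / -20.20 = 0.87300

0.873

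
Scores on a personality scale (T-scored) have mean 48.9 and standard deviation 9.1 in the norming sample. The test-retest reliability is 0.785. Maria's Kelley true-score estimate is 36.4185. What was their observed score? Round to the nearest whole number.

T̂ = ρX + (1 − ρ)μ  ⇒  X = (T̂ − (1 − ρ)μ) / ρ
X = (36.4185 − 0.215 × 48.9) / 0.785 = (36.4185 − 10.5135) / 0.785 = 25.9050 / 0.785 = 33.00

33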